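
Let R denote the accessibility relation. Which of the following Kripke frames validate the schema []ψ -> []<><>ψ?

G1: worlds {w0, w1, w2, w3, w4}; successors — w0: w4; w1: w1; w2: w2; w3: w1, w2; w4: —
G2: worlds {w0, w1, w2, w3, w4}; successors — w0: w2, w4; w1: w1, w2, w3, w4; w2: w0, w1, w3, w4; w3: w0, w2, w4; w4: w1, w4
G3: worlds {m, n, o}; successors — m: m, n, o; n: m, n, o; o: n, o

G2, G3

The schema corresponds to a generalized confluence (Geach) condition: forall x forall z (xRz -> exists w (xRw & z R^2 w)).
G1: fails — w0Rw4 but no w with w0Rw and w4R²w.
G2: ✓.
G3: ✓.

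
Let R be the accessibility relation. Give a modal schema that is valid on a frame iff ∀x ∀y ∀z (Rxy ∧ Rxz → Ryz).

◇s → □◇s

A defining formula is ◇s → □◇s (the 5 axiom).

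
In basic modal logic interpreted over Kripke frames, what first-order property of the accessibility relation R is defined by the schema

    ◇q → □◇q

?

the Euclidean property

This schema is the 5 axiom.
Its frame correspondent is the Euclidean property — ∀x ∀y ∀z (Rxy ∧ Rxz → Ryz).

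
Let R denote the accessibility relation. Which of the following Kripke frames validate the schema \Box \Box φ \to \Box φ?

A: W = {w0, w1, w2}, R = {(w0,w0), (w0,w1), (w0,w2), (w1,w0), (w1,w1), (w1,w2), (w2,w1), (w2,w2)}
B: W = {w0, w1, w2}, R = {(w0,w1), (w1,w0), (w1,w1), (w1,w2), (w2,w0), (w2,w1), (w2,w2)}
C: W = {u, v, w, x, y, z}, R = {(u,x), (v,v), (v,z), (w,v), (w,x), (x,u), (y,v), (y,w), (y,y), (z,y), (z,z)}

Frame correspondent (Sahlqvist): \forall x \forall y (Rxy \to \exists z (Rxz \wedge Rzy)) — i.e. density.
A: holds.
B: holds.
C: fails — Rwx but no t with Rwt and Rtx.

A, B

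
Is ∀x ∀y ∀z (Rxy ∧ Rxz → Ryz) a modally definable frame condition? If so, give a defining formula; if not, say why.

This is a Sahlqvist condition; the 5 axiom ◇p → □◇p defines it.

Yes, by ◇p → □◇p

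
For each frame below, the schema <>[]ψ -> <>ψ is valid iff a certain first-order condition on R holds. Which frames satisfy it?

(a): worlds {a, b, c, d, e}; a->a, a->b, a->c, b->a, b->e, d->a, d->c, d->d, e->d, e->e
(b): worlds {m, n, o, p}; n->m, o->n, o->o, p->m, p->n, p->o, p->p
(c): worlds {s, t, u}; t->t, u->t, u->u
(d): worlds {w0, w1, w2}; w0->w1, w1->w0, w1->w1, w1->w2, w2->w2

(c), (d)

Frame correspondent (Sahlqvist): forall x forall y (xRy -> exists w (yRw & xRw)) — i.e. a generalized confluence (Geach) condition.
(a): fails — aRc but no w with cRw and aRw.
(b): fails — nRm but no w with mRw and nRw.
(c): ✓.
(d): ✓.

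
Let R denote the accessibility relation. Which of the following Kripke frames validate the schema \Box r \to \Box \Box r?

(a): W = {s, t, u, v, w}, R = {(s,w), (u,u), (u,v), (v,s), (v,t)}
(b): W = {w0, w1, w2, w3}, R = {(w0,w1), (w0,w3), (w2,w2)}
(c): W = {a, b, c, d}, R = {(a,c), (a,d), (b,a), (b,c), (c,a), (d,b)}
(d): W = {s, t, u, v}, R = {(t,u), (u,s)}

(b)

The schema corresponds to transitivity: \forall x \forall y \forall z (Rxy \wedge Ryz \to Rxz).
(a): fails — Ruv and Rvt but not Rut.
(b): ✓.
(c): fails — Rba and Rad but not Rbd.
(d): fails — Rtu and Rus but not Rts.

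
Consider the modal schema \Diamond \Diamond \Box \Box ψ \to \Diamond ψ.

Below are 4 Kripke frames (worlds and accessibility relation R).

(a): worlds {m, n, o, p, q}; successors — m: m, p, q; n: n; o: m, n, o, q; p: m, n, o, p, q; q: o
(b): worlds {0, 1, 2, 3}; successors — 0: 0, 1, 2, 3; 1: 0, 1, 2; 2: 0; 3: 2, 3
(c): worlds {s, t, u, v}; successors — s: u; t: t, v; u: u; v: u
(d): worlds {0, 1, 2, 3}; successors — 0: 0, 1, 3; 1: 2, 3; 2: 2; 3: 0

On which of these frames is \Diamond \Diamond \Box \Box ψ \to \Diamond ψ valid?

(b)

The schema corresponds to a generalized confluence (Geach) condition: \forall x \forall y (x R^2 y \to \exists w (y R^2 w \wedge xRw)).
(a): fails — mR²n but no w with nR²w and mRw.
(b): ✓.
(c): fails — tR²u but no w with uR²w and tRw.
(d): fails — 0R²2 but no w with 2R²w and 0Rw.
Valid on: (b).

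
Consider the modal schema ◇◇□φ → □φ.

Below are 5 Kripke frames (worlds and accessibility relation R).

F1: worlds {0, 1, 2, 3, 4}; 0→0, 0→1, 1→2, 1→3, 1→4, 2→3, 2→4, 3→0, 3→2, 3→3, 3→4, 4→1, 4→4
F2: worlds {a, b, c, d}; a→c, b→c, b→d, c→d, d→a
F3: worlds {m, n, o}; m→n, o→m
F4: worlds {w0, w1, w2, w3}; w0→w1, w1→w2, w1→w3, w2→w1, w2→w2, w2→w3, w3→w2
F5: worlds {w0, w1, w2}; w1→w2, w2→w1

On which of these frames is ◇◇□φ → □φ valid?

F5

Frame correspondent (Sahlqvist): ∀x ∀y ∀z ((xR²y ∧ xRz) → ∃w (yRw ∧ z = w)) — i.e. a generalized confluence (Geach) condition.
F1: fails — 0R²1, 0R0 but no w with 1Rw and 0=w.
F2: fails — aR²d, aRc but no w with dRw and c=w.
F3: fails — oR²n, oRm but no w with nRw and m=w.
F4: fails — w0R²w3, w0Rw1 but no w with w3Rw and w1=w.
F5: ✓.
Valid on: F5.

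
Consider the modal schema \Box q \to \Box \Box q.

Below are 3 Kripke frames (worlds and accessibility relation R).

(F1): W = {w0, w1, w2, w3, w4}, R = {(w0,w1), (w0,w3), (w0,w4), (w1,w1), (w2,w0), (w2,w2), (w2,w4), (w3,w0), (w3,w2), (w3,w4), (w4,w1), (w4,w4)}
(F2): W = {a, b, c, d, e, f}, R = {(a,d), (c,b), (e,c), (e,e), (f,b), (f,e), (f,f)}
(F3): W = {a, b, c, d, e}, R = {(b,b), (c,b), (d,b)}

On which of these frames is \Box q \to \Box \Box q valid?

This is the axiom for transitivity; its first-order frame correspondent is \forall x \forall y \forall z (Rxy \wedge Ryz \to Rxz).
(F1): fails — Rw2w4 and Rw4w1 but not Rw2w1.
(F2): fails — Rfe and Rec but not Rfc.
(F3): condition met.

(F3)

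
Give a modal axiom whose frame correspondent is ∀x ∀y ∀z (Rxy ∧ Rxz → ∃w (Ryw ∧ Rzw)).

◇□q → □◇q

The condition is convergence. The .2 schema ◇□q → □◇q defines it.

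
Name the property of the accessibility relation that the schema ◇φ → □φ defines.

partial functionality

Suppose ◇φ→□φ is valid. Take Rxy, Rxz and set V(φ)={y}. Then ◇φ at x, so □φ at x, so φ at z, i.e. z=y.
The converse is a direct semantic check.
Frame condition: ∀x ∀y ∀z (Rxy ∧ Rxz → y = z).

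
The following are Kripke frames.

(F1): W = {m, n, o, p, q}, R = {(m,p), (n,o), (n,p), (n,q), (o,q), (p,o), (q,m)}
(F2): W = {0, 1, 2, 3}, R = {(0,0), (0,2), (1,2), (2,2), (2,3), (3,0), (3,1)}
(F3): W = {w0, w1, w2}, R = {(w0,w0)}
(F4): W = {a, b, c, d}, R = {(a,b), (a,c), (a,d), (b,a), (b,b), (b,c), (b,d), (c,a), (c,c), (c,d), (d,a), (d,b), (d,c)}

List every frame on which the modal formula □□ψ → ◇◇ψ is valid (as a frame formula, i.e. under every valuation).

(F1), (F2), (F4)

This is the axiom for a generalized confluence (Geach) condition; its first-order frame correspondent is ∀x ∃w (xR²w ∧ xR²w).
(F1): satisfies the condition.
(F2): satisfies the condition.
(F3): fails — at w1 but no w with w1R²w and w1R²w.
(F4): satisfies the condition.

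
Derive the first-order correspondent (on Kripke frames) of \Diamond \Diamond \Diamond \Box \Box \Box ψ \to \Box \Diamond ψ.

\forall x \forall y \forall z ((x R^3 y \wedge xRz) \to \exists w (y R^3 w \wedge zRw))

This is a Sahlqvist (Geach-type) schema ◇^3□^3ψ → □^1◇^1ψ.
First-order correspondent: \forall x \forall y \forall z ((x R^3 y \wedge xRz) \to \exists w (y R^3 w \wedge zRw)).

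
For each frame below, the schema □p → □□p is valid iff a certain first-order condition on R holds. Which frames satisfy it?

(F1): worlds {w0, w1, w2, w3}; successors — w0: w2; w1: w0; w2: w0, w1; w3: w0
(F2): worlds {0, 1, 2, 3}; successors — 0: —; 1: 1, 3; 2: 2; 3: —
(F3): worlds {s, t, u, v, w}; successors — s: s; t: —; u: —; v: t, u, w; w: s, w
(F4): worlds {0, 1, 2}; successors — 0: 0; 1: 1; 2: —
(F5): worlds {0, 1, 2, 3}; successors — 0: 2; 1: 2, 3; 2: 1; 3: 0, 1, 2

The schema corresponds to transitivity: ∀x ∀y ∀z (Rxy ∧ Ryz → Rxz).
(F1): fails — Rw1w0 and Rw0w2 but not Rw1w2.
(F2): condition met.
(F3): fails — Rvw and Rws but not Rvs.
(F4): condition met.
(F5): fails — R02 and R21 but not R01.

(F2), (F4)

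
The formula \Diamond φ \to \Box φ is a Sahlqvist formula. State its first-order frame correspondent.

Suppose ◇φ→□φ is valid. Take Rxy, Rxz and set V(φ)={y}. Then ◇φ at x, so □φ at x, so φ at z, i.e. z=y.
The converse is a direct semantic check.
So the correspondent is partial functionality.

partial functionality: \forall x \forall y \forall z (Rxy \wedge Rxz \to y = z)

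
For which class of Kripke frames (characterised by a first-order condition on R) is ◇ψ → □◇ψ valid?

The Euclidean property

Suppose ◇ψ→□◇ψ is valid. Take Rxy, Rxz and set V(ψ)={y}. Then ◇ψ at x, so □◇ψ at x, so ◇ψ at z, so some w with Rzw has ψ; w=y, i.e. Rzy. By symmetry of the argument, Ryz.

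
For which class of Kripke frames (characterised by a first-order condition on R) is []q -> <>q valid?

This schema is the D axiom.
It corresponds to seriality: forall x exists y Rxy.

seriality: forall x exists y Rxy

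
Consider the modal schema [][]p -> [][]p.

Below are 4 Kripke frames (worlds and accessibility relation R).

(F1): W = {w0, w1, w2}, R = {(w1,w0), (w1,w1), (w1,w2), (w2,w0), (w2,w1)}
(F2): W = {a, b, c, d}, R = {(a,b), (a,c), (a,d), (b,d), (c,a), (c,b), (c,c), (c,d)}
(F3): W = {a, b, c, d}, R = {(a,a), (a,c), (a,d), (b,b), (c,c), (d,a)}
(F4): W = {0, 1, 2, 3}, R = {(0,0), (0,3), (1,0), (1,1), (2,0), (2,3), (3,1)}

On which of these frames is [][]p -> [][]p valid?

(F1), (F2), (F3), (F4)

This is the axiom for a generalized confluence (Geach) condition; its first-order frame correspondent is forall x forall z (x R^2 z -> exists w (x R^2 w & z = w)).
(F1): ✓.
(F2): ✓.
(F3): ✓.
(F4): ✓.
Valid on: (F1), (F2), (F3), (F4).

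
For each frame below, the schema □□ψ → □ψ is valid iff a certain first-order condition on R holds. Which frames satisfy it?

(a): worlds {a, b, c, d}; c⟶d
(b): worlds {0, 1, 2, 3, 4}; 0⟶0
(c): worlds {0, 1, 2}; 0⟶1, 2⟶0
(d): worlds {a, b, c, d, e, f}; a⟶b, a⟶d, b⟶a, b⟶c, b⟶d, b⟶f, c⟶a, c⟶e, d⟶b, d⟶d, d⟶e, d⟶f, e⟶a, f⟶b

This is the axiom for density; its first-order frame correspondent is ∀x ∀y (Rxy → ∃z (Rxz ∧ Rzy)).
(a): fails — Rcd but no z with Rcz and Rzd.
(b): condition met.
(c): fails — R01 but no z with R0z and Rz1.
(d): fails — Rbc but no z with Rbz and Rzc.

(b)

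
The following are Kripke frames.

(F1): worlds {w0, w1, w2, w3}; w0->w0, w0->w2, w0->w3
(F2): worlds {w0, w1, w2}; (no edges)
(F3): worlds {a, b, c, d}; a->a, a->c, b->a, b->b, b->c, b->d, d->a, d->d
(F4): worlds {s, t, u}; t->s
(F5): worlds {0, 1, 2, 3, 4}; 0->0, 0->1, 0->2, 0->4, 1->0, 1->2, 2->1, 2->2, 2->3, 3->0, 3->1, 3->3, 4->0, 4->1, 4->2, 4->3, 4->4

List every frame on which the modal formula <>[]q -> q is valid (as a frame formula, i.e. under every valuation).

Frame correspondent (Sahlqvist): forall x forall y (Rxy -> Ryx) — i.e. symmetry.
(F1): fails — Rw0w2 but not Rw2w0.
(F2): ✓.
(F3): fails — Rbc but not Rcb.
(F4): fails — Rts but not Rst.
(F5): fails — R02 but not R20.

(F2)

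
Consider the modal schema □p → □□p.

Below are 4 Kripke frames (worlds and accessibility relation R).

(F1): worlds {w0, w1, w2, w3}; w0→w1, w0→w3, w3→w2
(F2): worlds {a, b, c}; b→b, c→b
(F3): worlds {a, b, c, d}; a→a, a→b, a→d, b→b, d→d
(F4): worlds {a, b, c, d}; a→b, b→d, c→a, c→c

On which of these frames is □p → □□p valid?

This is the axiom for transitivity; its first-order frame correspondent is ∀x ∀y ∀z (Rxy ∧ Ryz → Rxz).
(F1): fails — Rw0w3 and Rw3w2 but not Rw0w2.
(F2): satisfies the condition.
(F3): satisfies the condition.
(F4): fails — Rca and Rab but not Rcb.
Valid on: (F2), (F3).

(F2), (F3)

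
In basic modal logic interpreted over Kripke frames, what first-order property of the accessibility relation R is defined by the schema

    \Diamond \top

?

seriality

This schema is equivalent to the D axiom □r → ◇r.
Its frame correspondent is seriality — \forall x \exists y Rxy.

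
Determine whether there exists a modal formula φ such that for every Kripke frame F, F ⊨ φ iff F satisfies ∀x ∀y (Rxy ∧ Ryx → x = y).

Not modally definable

If a class were modally definable it would be closed under surjective bounded morphisms (Goldblatt–Thomason).
The 8-cycle (worlds 0,1,2,3,4,5,6,7 with 0→1→2→3→4→5→6→7→0) is antisymmetric. Sending even-indexed worlds to • and odd-indexed worlds to ∘ is a surjective bounded morphism onto the two-world frame with •↔∘, which is not antisymmetric.
Hence antisymmetry is not modally definable.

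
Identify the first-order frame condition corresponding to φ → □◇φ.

Symmetry

Suppose φ→□◇φ is valid. Take Rxy and set V(φ)={x}. Then φ at x, so □◇φ at x, so ◇φ at y, so some z with Ryz has φ; z=x, i.e. Ryx.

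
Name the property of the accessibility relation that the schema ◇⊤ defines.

◇⊤ holds at w iff w has a successor, so frame-validity of ◇⊤ is exactly seriality. Equivalently via □A → ◇A:
Suppose □A→◇A is valid. At any x set V(A)=W. Then □A at x, so ◇A at x, so x has a successor.

seriality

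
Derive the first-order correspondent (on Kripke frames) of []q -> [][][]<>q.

This is a Sahlqvist (Geach-type) schema ◇^0□^1q → □^3◇^1q.
Minimal-valuation argument: fix x; take any y with xR^0y and any z with xR^3z. Set V(q) to the set of worlds R-reachable from y in exactly 1 step. Then □^1q holds at y, so the antecedent holds at x; validity forces ◇^1q at z, giving a w with zR^1w and yR^1w.
First-order correspondent: forall x forall z (x R^3 z -> exists w (xRw & zRw)).

forall x forall z (x R^3 z -> exists w (xRw & zRw))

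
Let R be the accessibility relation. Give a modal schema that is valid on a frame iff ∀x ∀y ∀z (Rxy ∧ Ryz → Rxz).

This is transitivity; the standard corresponding axiom is 4: □p → □□p.
Suppose □p→□□p is valid. Take Rxy, Ryz and set V(p)={w : Rxw}. Then □p at x, so □□p at x, so □p at y, so p at z, i.e. Rxz.

□p → □□p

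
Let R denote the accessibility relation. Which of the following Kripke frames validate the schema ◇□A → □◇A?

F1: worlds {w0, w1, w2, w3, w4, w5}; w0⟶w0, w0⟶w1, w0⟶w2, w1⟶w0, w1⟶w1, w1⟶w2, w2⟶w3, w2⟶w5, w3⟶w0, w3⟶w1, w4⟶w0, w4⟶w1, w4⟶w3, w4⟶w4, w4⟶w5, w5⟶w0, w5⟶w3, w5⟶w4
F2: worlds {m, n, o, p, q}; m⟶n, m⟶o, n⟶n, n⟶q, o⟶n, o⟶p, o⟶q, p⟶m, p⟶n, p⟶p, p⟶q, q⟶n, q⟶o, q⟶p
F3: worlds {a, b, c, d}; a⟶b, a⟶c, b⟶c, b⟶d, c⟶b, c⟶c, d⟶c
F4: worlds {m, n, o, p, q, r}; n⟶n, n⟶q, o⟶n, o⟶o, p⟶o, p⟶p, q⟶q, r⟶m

F2, F3

Frame correspondent (Sahlqvist): ∀x ∀y ∀z (Rxy ∧ Rxz → ∃w (Ryw ∧ Rzw)) — i.e. convergence.
F1: fails — Rw0w1 and Rw0w2 but w1 and w2 have no common successor.
F2: satisfies the condition.
F3: satisfies the condition.
F4: fails — Rrm and Rrm but m and m have no common successor.
Valid on: F2, F3.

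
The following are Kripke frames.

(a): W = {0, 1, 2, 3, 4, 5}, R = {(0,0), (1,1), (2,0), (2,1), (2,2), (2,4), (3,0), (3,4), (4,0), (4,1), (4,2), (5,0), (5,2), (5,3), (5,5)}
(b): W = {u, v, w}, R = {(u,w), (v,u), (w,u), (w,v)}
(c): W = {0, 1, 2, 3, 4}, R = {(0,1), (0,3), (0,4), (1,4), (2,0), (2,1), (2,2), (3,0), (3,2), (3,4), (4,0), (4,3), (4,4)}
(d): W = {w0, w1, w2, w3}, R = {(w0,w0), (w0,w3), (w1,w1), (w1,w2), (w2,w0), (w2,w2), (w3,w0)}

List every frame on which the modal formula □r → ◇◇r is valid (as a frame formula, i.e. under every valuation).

(a), (c), (d)

The schema corresponds to a generalized confluence (Geach) condition: ∀x ∃w (xRw ∧ xR²w).
(a): satisfies the condition.
(b): fails — at u but no t with uRt and uR²t.
(c): satisfies the condition.
(d): satisfies the condition.
Valid on: (a), (c), (d).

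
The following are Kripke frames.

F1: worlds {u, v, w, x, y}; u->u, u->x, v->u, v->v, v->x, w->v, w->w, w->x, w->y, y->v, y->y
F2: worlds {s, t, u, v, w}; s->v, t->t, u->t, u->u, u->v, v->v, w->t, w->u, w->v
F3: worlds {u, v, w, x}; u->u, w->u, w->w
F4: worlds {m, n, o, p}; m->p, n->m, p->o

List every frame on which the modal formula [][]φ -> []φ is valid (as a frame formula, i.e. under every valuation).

The schema corresponds to density: forall x forall y (Rxy -> exists z (Rxz & Rzy)).
F1: ✓.
F2: ✓.
F3: ✓.
F4: fails — Rnm but no z with Rnz and Rzm.
Valid on: F1, F2, F3.

F1, F2, F3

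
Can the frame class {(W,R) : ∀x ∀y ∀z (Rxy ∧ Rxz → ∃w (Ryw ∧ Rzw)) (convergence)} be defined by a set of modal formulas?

Yes, by ◇□p → □◇p

Yes: it is convergence, defined by the .2 schema ◇□p → □◇p.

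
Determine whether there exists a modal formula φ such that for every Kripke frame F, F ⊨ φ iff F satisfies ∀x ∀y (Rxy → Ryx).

Yes, by p → □◇p

The condition is symmetry. A defining modal formula is p → □◇p.
Suppose p→□◇p is valid. Take Rxy and set V(p)={x}. Then p at x, so □◇p at x, so ◇p at y, so some z with Ryz has p; z=x, i.e. Ryx.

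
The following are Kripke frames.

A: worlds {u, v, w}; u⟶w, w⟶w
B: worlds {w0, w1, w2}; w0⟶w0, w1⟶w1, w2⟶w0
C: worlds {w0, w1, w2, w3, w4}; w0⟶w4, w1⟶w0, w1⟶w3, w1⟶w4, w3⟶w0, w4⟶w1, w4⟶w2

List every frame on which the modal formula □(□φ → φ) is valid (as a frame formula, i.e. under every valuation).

The schema corresponds to shift-reflexivity: ∀x ∀y (Rxy → Ryy).
A: condition met.
B: condition met.
C: fails — Rw1w0 but not Rw0w0.
Valid on: A, B.

A, B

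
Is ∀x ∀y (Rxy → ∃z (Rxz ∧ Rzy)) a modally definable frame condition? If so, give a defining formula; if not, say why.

Yes: it is density, defined by the C4 schema □□p → □p.
Suppose □□p→□p is valid. Take Rxy and set V(p)={w : xR²w}. Then □□p at x, so □p at x, so p at y, i.e. ∃z(Rxz∧Rzy).

Definable; □□p → □p defines it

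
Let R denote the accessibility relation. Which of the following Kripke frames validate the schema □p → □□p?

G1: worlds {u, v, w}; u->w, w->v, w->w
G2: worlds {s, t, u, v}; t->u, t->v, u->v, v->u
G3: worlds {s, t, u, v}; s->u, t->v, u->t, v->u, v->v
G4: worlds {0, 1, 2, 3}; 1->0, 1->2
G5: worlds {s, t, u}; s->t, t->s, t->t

G4

The schema corresponds to transitivity: ∀x ∀y ∀z (Rxy ∧ Ryz → Rxz).
G1: fails — Ruw and Rwv but not Ruv.
G2: fails — Rvu and Ruv but not Rvv.
G3: fails — Rtv and Rvu but not Rtu.
G4: ✓.
G5: fails — Rst and Rts but not Rss.
Valid on: G4.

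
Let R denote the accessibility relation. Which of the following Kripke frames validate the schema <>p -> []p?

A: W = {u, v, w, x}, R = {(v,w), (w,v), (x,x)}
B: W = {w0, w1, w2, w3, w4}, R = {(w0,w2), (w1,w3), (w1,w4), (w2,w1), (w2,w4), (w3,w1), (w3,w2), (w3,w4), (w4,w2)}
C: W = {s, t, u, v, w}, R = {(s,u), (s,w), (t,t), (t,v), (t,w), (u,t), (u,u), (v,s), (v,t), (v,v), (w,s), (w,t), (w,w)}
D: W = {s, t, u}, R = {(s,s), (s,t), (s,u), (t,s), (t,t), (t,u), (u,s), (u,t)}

Frame correspondent (Sahlqvist): forall x forall y forall z (Rxy & Rxz -> y = z) — i.e. partial functionality.
A: satisfies the condition.
B: fails — w1 sees both w3 and w4.
C: fails — s sees both u and w.
D: fails — s sees both s and t.

A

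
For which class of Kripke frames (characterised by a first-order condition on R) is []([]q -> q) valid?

Suppose □(□q→q) is valid. Take Rxy and set V(q)={w : Ryw}. Then at y, □q holds; since □(□q→q) at x, □q→q at y, so q at y, i.e. Ryy.

shift-reflexivity: forall x forall y (Rxy -> Ryy)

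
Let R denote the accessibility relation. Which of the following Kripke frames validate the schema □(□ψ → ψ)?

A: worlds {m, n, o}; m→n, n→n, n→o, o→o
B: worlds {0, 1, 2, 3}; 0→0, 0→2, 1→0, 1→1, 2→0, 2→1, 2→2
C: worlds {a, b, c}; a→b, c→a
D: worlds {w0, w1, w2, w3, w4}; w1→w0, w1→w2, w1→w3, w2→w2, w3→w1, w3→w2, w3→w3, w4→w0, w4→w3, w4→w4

A, B

This is the axiom for shift-reflexivity; its first-order frame correspondent is ∀x ∀y (Rxy → Ryy).
A: satisfies the condition.
B: satisfies the condition.
C: fails — Rca but not Raa.
D: fails — Rw1w0 but not Rw0w0.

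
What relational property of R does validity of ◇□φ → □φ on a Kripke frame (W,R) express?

Replacing φ by ¬φ and contraposing gives the equivalent schema ◇φ → □◇φ.
Suppose ◇φ→□◇φ is valid. Take Rxy, Rxz and set V(φ)={y}. Then ◇φ at x, so □◇φ at x, so ◇φ at z, so some w with Rzw has φ; w=y, i.e. Rzy. By symmetry of the argument, Ryz.

the Euclidean property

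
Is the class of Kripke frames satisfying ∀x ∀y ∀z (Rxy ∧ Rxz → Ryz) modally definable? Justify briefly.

Definable; ◇r → □◇r defines it

The condition is the Euclidean property. A defining modal formula is ◇r → □◇r.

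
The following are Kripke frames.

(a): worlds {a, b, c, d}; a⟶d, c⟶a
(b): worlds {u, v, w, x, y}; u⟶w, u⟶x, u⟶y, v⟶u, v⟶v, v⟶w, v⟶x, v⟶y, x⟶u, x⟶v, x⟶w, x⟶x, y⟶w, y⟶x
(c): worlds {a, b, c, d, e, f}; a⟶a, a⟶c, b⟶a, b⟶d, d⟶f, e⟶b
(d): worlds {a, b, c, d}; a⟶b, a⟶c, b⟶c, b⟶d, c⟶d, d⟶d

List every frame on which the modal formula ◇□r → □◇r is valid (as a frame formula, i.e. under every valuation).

(d)

This is the axiom for convergence; its first-order frame correspondent is ∀x ∀y ∀z (Rxy ∧ Rxz → ∃w (Ryw ∧ Rzw)).
(a): fails — Rad and Rad but d and d have no common successor.
(b): fails — Ruw and Ruw but w and w have no common successor.
(c): fails — Raa and Rac but a and c have no common successor.
(d): holds.
Valid on: (d).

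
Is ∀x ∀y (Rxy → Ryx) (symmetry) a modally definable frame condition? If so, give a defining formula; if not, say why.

This is a Sahlqvist condition; the B axiom r → □◇r defines it.

Yes, by r → □◇r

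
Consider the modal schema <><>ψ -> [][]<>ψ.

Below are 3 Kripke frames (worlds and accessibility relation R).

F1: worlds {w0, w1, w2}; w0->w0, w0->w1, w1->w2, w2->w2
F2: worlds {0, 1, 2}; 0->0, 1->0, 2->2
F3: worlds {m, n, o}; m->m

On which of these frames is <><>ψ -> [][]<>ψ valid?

This is the axiom for a generalized confluence (Geach) condition; its first-order frame correspondent is forall x forall y forall z ((x R^2 y & x R^2 z) -> exists w (y = w & zRw)).
F1: fails — w0R²w0, w0R²w1 but no w with w0=w and w1Rw.
F2: holds.
F3: holds.
Valid on: F2, F3.

F2, F3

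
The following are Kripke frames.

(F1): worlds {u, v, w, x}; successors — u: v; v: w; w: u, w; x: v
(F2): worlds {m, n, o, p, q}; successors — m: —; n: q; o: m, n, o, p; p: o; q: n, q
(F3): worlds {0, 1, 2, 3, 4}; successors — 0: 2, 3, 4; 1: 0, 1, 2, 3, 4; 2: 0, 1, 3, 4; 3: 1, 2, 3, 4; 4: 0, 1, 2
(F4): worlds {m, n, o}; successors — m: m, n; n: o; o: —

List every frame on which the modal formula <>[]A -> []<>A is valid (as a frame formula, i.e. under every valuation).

(F3)

The schema corresponds to convergence: forall x forall y forall z (Rxy & Rxz -> exists w (Ryw & Rzw)).
(F1): fails — Rww and Rwu but w and u have no common successor.
(F2): fails — Rom and Rom but m and m have no common successor.
(F3): satisfies the condition.
(F4): fails — Rmn and Rmm but n and m have no common successor.
Valid on: (F3).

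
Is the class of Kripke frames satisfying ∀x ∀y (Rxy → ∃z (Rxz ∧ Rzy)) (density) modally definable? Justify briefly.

Yes: it is density, defined by the C4 schema □□r → □r.

Yes, by □□r → □r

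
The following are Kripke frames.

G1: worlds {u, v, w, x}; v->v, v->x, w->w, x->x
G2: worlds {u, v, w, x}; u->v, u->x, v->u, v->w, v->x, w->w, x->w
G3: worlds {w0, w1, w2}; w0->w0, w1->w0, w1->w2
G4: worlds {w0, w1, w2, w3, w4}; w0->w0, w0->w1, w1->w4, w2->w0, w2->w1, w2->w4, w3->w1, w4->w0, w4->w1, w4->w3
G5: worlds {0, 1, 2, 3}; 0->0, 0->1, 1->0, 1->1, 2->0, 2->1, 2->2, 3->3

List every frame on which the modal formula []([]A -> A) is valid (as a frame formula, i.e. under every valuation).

This is the axiom for shift-reflexivity; its first-order frame correspondent is forall x forall y (Rxy -> Ryy).
G1: condition met.
G2: fails — Ruv but not Rvv.
G3: fails — Rw1w2 but not Rw2w2.
G4: fails — Rw2w4 but not Rw4w4.
G5: condition met.
Valid on: G1, G5.

G1, G5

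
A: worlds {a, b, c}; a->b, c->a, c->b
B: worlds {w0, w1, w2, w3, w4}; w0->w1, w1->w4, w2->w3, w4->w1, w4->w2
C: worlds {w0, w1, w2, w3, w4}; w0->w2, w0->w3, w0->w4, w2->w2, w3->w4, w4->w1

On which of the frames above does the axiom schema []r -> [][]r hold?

Frame correspondent (Sahlqvist): forall x forall y forall z (Rxy & Ryz -> Rxz) — i.e. transitivity.
A: ✓.
B: fails — Rw4w1 and Rw1w4 but not Rw4w4.
C: fails — Rw0w4 and Rw4w1 but not Rw0w1.

A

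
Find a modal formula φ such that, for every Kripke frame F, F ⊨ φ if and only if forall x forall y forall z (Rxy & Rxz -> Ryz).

The condition is the Euclidean property. The 5 schema ◇s → □◇s defines it.
Suppose ◇s→□◇s is valid. Take Rxy, Rxz and set V(s)={y}. Then ◇s at x, so □◇s at x, so ◇s at z, so some w with Rzw has s; w=y, i.e. Rzy. By symmetry of the argument, Ryz.

◇s → □◇s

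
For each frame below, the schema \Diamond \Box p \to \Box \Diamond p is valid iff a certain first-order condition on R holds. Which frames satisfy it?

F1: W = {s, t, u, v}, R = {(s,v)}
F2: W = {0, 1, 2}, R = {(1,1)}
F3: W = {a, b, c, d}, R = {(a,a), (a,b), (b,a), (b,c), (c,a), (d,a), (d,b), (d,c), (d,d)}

This is the axiom for convergence; its first-order frame correspondent is \forall x \forall y \forall z (Rxy \wedge Rxz \to \exists w (Ryw \wedge Rzw)).
F1: fails — Rsv and Rsv but v and v have no common successor.
F2: ✓.
F3: ✓.

F2, F3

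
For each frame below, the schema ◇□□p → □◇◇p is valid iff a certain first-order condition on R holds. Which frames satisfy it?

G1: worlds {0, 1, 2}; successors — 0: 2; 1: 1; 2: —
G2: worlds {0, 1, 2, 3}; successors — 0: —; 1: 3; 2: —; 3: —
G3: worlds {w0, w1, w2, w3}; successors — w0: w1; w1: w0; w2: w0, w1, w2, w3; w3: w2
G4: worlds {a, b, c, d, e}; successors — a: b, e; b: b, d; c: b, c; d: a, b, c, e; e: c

This is the axiom for a generalized confluence (Geach) condition; its first-order frame correspondent is ∀x ∀y ∀z ((xRy ∧ xRz) → ∃w (yR²w ∧ zR²w)).
G1: fails — 0R2, 0R2 but no w with 2R²w and 2R²w.
G2: fails — 1R3, 1R3 but no w with 3R²w and 3R²w.
G3: fails — w2Rw0, w2Rw1 but no w with w0R²w and w1R²w.
G4: satisfies the condition.
Valid on: G4.

G4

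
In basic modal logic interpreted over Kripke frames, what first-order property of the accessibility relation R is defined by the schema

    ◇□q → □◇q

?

Convergence

This is the .2 axiom.
It corresponds to convergence: ∀x ∀y ∀z (Rxy ∧ Rxz → ∃w (Ryw ∧ Rzw)).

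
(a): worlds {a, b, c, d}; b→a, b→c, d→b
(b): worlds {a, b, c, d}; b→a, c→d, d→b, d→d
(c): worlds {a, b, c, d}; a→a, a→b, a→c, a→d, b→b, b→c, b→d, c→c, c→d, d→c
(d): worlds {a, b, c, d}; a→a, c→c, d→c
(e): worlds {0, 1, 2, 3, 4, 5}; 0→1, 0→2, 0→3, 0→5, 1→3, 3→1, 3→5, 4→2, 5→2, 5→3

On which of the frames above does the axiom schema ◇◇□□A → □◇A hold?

(c), (d)

The schema corresponds to a generalized confluence (Geach) condition: ∀x ∀y ∀z ((xR²y ∧ xRz) → ∃w (yR²w ∧ zRw)).
(a): fails — dR²a, dRb but no w with aR²w and bRw.
(b): fails — cR²b, cRd but no w with bR²w and dRw.
(c): holds.
(d): holds.
(e): fails — 0R²1, 0R1 but no w with 1R²w and 1Rw.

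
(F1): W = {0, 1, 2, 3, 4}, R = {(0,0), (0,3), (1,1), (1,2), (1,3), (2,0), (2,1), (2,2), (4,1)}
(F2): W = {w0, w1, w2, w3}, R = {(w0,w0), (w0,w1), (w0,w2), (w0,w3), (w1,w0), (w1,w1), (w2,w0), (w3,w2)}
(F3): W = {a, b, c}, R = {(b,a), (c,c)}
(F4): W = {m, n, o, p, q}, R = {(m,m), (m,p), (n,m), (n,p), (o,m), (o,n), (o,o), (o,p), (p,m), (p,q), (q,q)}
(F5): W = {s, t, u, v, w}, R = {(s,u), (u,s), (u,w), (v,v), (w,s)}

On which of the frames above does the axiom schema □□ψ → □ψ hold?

(F1), (F4)

This is the axiom for density; its first-order frame correspondent is ∀x ∀y (Rxy → ∃z (Rxz ∧ Rzy)).
(F1): condition met.
(F2): fails — Rw3w2 but no z with Rw3z and Rzw2.
(F3): fails — Rba but no z with Rbz and Rza.
(F4): condition met.
(F5): fails — Ruw but no z with Ruz and Rzw.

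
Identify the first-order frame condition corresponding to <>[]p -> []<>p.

Convergence

This schema is the .2 axiom.
It corresponds to convergence: forall x forall y forall z (Rxy & Rxz -> exists w (Ryw & Rzw)).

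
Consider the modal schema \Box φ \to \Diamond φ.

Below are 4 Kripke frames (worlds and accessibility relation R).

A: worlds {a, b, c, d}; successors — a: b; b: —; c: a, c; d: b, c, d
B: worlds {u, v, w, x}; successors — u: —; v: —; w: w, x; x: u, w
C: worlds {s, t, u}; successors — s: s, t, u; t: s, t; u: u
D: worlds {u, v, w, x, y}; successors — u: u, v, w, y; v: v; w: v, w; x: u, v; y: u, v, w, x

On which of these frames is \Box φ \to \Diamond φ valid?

The schema corresponds to seriality: \forall x \exists y Rxy.
A: fails — world b has no successor.
B: fails — world u has no successor.
C: holds.
D: holds.
Valid on: C, D.

C, D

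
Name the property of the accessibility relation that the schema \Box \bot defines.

emptiness of R: \forall x \forall y \neg Rxy

□⊥ is valid iff no world has any successor (otherwise □⊥ fails at any world with one).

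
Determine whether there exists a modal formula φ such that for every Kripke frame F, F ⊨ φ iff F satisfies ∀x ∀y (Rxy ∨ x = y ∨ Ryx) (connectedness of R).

Any modally definable frame class is closed under disjoint unions.
Take 2 disjoint single-world reflexive frames: each is trivially connected, but their disjoint union has 2 worlds with no edge between distinct components, so it is not connected.
So no modal formula (or set of formulas) defines exactly the connected frames.

No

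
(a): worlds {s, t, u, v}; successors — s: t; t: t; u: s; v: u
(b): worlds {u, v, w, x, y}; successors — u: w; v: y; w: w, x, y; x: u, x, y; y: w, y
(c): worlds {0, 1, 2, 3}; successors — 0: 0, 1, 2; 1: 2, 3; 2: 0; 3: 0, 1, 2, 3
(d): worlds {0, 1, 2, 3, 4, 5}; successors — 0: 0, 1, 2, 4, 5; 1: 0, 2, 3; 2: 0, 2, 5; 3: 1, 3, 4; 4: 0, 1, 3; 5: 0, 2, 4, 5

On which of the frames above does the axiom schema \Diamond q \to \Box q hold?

The schema corresponds to partial functionality: \forall x \forall y \forall z (Rxy \wedge Rxz \to y = z).
(a): holds.
(b): fails — w sees both w and x.
(c): fails — 0 sees both 0 and 1.
(d): fails — 0 sees both 0 and 1.

(a)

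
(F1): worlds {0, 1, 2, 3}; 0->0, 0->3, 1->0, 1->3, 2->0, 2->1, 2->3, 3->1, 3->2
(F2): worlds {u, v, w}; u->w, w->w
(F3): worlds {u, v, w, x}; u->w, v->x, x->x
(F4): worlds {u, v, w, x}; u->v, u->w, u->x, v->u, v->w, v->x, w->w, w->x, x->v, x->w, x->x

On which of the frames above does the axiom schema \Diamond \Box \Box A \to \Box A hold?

This is the axiom for a generalized confluence (Geach) condition; its first-order frame correspondent is \forall x \forall y \forall z ((xRy \wedge xRz) \to \exists w (y R^2 w \wedge z = w)).
(F1): holds.
(F2): holds.
(F3): fails — uRw, uRw but no t with wR²t and w=t.
(F4): fails — vRw, vRu but no t with wR²t and u=t.
Valid on: (F1), (F2).

(F1), (F2)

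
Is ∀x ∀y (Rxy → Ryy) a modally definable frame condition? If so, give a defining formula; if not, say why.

Yes, by □(□q → q)

Yes: it is shift-reflexivity, defined by the T□ schema □(□q → q).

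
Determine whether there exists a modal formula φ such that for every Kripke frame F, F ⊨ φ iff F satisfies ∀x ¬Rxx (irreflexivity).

No

Modal frame validity is preserved under surjective bounded morphisms.
The 5-cycle (worlds w0,w1,w2,w3,w4 with w0→w1→w2→w3→w4→w0) is irreflexive, and the map sending every world to a single reflexive point • is a surjective bounded morphism (forth: every edge maps to (•,•); back: every world has a successor). So any modal formula valid on the 5-cycle is also valid on the reflexive point, which is not irreflexive.
So no modal formula (or set of formulas) defines exactly the irreflexive frames.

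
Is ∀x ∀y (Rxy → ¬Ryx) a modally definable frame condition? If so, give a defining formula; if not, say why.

Modal frame validity is preserved under surjective bounded morphisms.
The 3-cycle (worlds a,b,c with a→b→c→a) is asymmetric. Mapping every world to a single reflexive point • is a surjective bounded morphism, and the reflexive point is not asymmetric (R•• but asymmetry requires ¬R••).
So no modal formula (or set of formulas) defines exactly the asymmetric frames.

No — not modally definable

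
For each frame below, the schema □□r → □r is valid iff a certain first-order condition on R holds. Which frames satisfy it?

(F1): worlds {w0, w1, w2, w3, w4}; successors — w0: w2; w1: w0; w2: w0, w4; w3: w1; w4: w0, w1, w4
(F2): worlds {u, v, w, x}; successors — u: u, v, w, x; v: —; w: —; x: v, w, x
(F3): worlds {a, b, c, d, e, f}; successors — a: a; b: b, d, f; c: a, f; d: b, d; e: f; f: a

(F2)

This is the axiom for density; its first-order frame correspondent is ∀x ∀y (Rxy → ∃z (Rxz ∧ Rzy)).
(F1): fails — Rw1w0 but no z with Rw1z and Rzw0.
(F2): condition met.
(F3): fails — Rcf but no z with Rcz and Rzf.
Valid on: (F2).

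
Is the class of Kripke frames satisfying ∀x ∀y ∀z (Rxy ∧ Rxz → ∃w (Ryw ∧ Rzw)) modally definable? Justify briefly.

Yes, by ◇□q → □◇q

The condition is convergence. A defining modal formula is ◇□q → □◇q.
Suppose ◇□q→□◇q is valid. Take Rxy, Rxz and set V(q)={w : Ryw}. Then □q at y so ◇□q at x, so □◇q at x, so ◇q at z, giving w with Rzw and Ryw.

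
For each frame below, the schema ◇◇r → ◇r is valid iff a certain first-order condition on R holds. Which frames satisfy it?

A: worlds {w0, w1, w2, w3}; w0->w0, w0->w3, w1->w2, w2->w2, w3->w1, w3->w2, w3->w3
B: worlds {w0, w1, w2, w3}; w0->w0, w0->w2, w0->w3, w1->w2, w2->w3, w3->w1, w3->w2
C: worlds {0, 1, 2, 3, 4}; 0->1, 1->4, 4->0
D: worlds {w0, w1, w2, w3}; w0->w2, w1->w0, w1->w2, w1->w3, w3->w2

D

The schema corresponds to transitivity: ∀x ∀y ∀z (Rxy ∧ Ryz → Rxz).
A: fails — Rw0w3 and Rw3w1 but not Rw0w1.
B: fails — Rw1w2 and Rw2w3 but not Rw1w3.
C: fails — R01 and R14 but not R04.
D: condition met.
Valid on: D.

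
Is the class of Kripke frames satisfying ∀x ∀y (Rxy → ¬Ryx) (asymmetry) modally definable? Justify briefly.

Not modally definable

Modal frame validity is preserved under surjective bounded morphisms.
The 3-cycle (worlds 0,1,2 with 0→1→2→0) is asymmetric. Mapping every world to a single reflexive point • is a surjective bounded morphism, and the reflexive point is not asymmetric (R•• but asymmetry requires ¬R••).
So the class is not modally definable.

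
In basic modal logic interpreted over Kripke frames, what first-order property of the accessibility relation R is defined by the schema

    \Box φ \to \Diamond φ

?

Suppose □φ→◇φ is valid. At any x set V(φ)=W. Then □φ at x, so ◇φ at x, so x has a successor.

Seriality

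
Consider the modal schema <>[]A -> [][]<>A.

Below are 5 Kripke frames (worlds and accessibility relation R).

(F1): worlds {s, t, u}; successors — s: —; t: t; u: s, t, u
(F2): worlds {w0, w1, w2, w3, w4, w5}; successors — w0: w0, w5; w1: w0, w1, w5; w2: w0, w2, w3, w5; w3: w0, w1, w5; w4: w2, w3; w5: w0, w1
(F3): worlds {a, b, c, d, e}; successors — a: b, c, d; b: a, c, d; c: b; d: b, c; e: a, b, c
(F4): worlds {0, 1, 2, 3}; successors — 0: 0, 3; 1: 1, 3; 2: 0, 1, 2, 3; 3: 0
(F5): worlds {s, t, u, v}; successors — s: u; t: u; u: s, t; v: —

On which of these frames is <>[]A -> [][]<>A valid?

(F2)

Frame correspondent (Sahlqvist): forall x forall y forall z ((xRy & x R^2 z) -> exists w (yRw & zRw)) — i.e. a generalized confluence (Geach) condition.
(F1): fails — uRs, uR²s but no w with sRw and sRw.
(F2): ✓.
(F3): fails — aRb, aR²c but no w with bRw and cRw.
(F4): fails — 1R1, 1R²3 but no w with 1Rw and 3Rw.
(F5): fails — sRu, sR²s but no w with uRw and sRw.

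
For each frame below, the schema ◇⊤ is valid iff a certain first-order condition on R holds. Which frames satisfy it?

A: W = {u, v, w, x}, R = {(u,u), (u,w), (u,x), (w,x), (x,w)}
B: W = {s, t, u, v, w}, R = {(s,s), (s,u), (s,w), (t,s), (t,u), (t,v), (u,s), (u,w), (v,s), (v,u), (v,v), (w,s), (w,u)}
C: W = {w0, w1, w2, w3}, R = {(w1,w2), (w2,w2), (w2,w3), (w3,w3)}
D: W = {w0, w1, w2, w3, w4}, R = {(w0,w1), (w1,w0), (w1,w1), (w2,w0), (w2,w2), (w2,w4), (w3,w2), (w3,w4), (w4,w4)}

The schema corresponds to seriality: ∀x ∃y Rxy.
A: fails — world v has no successor.
B: condition met.
C: fails — world w0 has no successor.
D: condition met.

B, D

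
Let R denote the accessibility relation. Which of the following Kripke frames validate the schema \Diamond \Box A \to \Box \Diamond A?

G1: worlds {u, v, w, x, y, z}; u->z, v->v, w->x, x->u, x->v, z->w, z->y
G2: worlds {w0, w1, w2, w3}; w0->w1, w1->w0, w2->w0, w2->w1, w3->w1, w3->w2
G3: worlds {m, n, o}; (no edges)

G3

This is the axiom for convergence; its first-order frame correspondent is \forall x \forall y \forall z (Rxy \wedge Rxz \to \exists w (Ryw \wedge Rzw)).
G1: fails — Rxu and Rxv but u and v have no common successor.
G2: fails — Rw2w1 and Rw2w0 but w1 and w0 have no common successor.
G3: holds.
Valid on: G3.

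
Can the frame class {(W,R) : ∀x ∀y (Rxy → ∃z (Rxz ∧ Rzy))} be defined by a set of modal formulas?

Definable; □□q → □q defines it

This is a Sahlqvist condition; the C4 axiom □□q → □q defines it.
Suppose □□q→□q is valid. Take Rxy and set V(q)={w : xR²w}. Then □□q at x, so □q at x, so q at y, i.e. ∃z(Rxz∧Rzy).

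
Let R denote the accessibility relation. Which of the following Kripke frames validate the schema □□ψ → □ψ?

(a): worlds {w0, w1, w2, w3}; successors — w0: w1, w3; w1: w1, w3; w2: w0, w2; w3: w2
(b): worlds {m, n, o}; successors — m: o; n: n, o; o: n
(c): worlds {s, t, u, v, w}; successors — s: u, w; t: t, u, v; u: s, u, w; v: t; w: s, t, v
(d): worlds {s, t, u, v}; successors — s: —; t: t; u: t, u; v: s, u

(a)

Frame correspondent (Sahlqvist): ∀x ∀y (Rxy → ∃z (Rxz ∧ Rzy)) — i.e. density.
(a): condition met.
(b): fails — Rmo but no z with Rmz and Rzo.
(c): fails — Rws but no z with Rwz and Rzs.
(d): fails — Rvs but no z with Rvz and Rzs.
Valid on: (a).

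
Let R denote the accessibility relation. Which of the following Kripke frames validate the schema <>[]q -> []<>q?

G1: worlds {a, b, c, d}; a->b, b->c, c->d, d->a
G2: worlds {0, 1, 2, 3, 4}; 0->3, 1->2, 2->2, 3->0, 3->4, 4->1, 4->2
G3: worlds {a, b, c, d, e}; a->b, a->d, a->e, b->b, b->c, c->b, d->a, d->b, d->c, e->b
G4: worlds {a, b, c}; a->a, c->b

G1, G3

The schema corresponds to convergence: forall x forall y forall z (Rxy & Rxz -> exists w (Ryw & Rzw)).
G1: holds.
G2: fails — R34 and R30 but 4 and 0 have no common successor.
G3: holds.
G4: fails — Rcb and Rcb but b and b have no common successor.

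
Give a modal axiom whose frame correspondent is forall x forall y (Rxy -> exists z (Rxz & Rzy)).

□□p → □p

A defining formula is □□p → □p (the C4 axiom).
Suppose □□p→□p is valid. Take Rxy and set V(p)={w : xR²w}. Then □□p at x, so □p at x, so p at y, i.e. ∃z(Rxz∧Rzy).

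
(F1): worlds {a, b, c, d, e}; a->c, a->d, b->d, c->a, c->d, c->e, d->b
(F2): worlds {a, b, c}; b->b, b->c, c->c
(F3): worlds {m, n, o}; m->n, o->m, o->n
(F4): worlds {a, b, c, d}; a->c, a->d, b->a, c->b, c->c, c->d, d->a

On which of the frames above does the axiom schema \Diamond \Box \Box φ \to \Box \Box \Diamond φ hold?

This is the axiom for a generalized confluence (Geach) condition; its first-order frame correspondent is \forall x \forall y \forall z ((xRy \wedge x R^2 z) \to \exists w (y R^2 w \wedge zRw)).
(F1): fails — aRc, aR²e but no w with cR²w and eRw.
(F2): ✓.
(F3): fails — oRm, oR²n but no w with mR²w and nRw.
(F4): fails — aRd, aR²b but no w with dR²w and bRw.
Valid on: (F2).

(F2)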